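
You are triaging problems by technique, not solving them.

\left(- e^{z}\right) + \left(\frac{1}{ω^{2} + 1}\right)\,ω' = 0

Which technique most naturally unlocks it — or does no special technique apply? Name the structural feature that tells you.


Best approach: separation of variables — one side of the product carries the independent variable, the other the unknown — the textbook separation shape. The equation is exact as it stands too — a potential function exists — though separation reads the split structure directly.


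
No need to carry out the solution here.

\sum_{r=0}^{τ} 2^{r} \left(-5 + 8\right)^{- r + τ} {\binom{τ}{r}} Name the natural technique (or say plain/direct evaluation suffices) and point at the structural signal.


Diagnosis: the binomial theorem — the binomial coefficients weight matched powers of 2 and (-5 + 8), which is exactly the expansion of a binomial power.


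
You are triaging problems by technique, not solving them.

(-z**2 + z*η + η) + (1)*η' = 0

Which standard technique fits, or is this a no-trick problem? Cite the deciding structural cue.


Technique: a linear integrating factor — the unknown enters only to the first power against a nonzero forcing term — the integrating-factor template applies directly.


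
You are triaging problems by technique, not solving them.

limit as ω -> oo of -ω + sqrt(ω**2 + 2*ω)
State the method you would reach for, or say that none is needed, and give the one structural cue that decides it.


Best approach: conjugate multiplication — sqrt(ω**2 + 2*ω) and ω both blow up, but their difference is tame once the conjugate rationalizes it.


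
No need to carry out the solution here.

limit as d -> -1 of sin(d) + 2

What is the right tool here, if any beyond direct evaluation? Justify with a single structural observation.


Best approach: no special technique — nothing blocks direct substitution at -1: plug in and finish.


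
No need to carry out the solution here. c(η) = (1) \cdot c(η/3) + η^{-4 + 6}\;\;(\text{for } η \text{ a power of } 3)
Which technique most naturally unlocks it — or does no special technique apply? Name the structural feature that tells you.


Technique: the master substitution — the argument shrinks by the factor 3, so measure the index on a logarithmic scale and the recursion becomes a shift.


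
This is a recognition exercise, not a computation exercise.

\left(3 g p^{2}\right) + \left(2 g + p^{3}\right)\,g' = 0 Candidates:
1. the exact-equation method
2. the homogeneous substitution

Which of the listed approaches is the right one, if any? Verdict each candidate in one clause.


Best approach: the exact-equation method — take the mixed partials of 3 g p^{2} and 2 g + p^{3}: they are equal, which certifies an exact differential.
- the exact-equation method — applies; the problem has the shape this method handles.
- the homogeneous substitution: the slope changes under joint rescaling, failing the degree-zero test.


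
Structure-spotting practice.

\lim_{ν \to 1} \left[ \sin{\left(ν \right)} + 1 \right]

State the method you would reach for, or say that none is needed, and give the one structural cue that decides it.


Technique: no special technique — no zero denominators, no indeterminate clash at 1 — substitute and read off the value.


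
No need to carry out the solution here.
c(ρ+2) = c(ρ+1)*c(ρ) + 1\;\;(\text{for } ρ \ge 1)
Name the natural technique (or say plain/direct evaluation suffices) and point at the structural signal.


Diagnosis: no special technique — nonlinear feedback in the recursion rules out every root- or factor-based technique.


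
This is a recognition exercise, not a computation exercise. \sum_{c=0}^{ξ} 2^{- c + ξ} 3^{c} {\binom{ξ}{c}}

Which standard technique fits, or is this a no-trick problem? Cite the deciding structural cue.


Method: the binomial theorem — the binomial coefficients weight matched powers of 3 and 2, which is exactly the expansion of a binomial power.


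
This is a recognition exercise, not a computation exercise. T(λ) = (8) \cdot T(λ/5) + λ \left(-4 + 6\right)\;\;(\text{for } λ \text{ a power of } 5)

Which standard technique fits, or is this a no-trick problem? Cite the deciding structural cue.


Diagnosis: the master substitution — the argument shrinks by the factor 5, so measure the index on a logarithmic scale and the recursion becomes a shift.


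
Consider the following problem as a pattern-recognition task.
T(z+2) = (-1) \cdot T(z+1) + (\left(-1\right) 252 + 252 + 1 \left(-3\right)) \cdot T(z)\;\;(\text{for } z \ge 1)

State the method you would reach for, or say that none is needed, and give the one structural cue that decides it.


Method: the characteristic-root method — this is the constant-coefficient homogeneous case — the whole solution in z reduces to a polynomial's roots.


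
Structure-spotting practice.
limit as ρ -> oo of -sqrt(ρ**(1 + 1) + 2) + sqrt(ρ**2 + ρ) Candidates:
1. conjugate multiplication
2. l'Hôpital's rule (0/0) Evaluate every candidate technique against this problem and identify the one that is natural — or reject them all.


Diagnosis: conjugate multiplication — an infinity-minus-infinity difference with a surviving radical — multiply by the conjugate to cancel the divergence.
- conjugate multiplication — yes — fits the structure here.
- l'Hôpital's rule (0/0): substitution produces ∞ − ∞ rather than a vanishing quotient; the rule needs a 0/0 ratio to act on.


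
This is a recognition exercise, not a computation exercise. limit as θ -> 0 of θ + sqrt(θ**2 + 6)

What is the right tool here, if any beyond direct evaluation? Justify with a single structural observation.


Diagnosis: no special technique — no denominator vanishes and nothing blows up at 0: direct substitution is the whole computation.


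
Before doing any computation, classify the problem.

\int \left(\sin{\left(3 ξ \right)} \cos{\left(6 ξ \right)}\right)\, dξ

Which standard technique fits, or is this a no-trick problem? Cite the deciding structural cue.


Method: a trigonometric identity — the identity turns \sin{\left(3 ξ \right)} \cos{\left(6 ξ \right)} into two lone cosines/sines, each trivially integrable.


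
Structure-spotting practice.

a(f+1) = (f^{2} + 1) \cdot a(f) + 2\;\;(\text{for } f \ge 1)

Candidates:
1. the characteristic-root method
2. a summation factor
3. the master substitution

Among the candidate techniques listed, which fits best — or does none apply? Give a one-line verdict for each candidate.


Method: a summation factor — because the multiplier f^{2} + 1 is index-dependent, divide through by its running product and sum the resulting differences.
- the characteristic-root method: the coefficients change with the index, which the root method cannot absorb.
- a summation factor: applicable, and directly so.
- the master substitution: with no divided-index recursive call, reindexing by powers of a base buys nothing.


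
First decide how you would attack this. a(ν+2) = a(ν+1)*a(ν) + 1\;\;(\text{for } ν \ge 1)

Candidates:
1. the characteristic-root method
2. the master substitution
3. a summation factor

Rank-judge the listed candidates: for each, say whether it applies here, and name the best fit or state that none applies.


Best approach: no special technique — the recurrence is nonlinear in the sequence terms; no linear-recurrence method fits it as written — one iterates or studies it directly.
- the characteristic-root method: nonlinearity rules out exponential-mode superposition from the start.
- the master substitution: no fixed divisor shrinks the index between calls.
- a summation factor — the recursion is nonlinear — outside the first-order linear family a summation factor addresses.


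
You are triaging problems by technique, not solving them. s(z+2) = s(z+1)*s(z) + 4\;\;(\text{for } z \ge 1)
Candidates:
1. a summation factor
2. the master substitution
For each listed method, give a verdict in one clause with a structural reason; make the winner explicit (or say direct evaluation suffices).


Best approach: no special technique — the new term depends nonlinearly on the old ones, which disqualifies every superposition-based technique.
- a summation factor — no summation factor applies — the rule is not linear in the sequence values.
- the master substitution — the recursion steps by a constant offset, so exponential reindexing is pointless.


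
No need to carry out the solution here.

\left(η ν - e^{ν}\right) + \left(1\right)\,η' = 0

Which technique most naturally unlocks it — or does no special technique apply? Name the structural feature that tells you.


Method: a linear integrating factor — arrange it as η' + ν·η = (the forcing term) and the integrating factor does the rest.


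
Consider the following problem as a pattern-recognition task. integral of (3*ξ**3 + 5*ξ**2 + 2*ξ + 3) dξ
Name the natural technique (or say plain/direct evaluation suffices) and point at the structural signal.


Best approach: no special technique — nothing composite, nothing rational, nothing trigonometric — each constant-multiple power of ξ integrates by the power rule alone.


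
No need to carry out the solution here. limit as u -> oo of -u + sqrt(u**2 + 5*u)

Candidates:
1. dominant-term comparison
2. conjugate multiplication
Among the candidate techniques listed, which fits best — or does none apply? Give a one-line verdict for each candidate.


Technique: conjugate multiplication — infinity minus infinity with a radical in play — multiply by the conjugate so the divergences of sqrt(u**2 + 5*u) and u annihilate.
- dominant-term comparison — no dominant power emerges to decide the limit by degree comparison.
- conjugate multiplication: a fit — the right tool for this form.


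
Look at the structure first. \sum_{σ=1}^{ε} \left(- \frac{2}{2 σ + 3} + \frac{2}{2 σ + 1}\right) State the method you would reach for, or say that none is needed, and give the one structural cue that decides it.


Method: telescoping — this sum is a zipper: each term contributes \frac{2}{2 σ + 1} and removes the next index's value, which the following term puts back, closing term by term.


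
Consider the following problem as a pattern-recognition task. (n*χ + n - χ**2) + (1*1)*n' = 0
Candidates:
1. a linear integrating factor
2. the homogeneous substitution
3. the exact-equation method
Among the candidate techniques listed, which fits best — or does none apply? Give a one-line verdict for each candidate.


Verdict: a linear integrating factor — linear in the unknown with genuine forcing: multiply through by the exponential of the integrated coefficient and the left side closes into one derivative.
- a linear integrating factor — yes, a natural case for it.
- the homogeneous substitution: solved for the derivative, the right side changes under joint scaling of the two variables.
- the exact-equation method — the cross partial derivatives disagree, so no single potential exists.


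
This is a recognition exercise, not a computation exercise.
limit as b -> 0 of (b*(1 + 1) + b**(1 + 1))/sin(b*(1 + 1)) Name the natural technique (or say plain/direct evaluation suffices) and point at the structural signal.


Method: l'Hôpital's rule (0/0) — numerator and denominator both vanish at 0 — a genuine 0/0 form, which is exactly when l'Hôpital applies. A first-order expansion at the point is an equally standard path; the rule packages it.


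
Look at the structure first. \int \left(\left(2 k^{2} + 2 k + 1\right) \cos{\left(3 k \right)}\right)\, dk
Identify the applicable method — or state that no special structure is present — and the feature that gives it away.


Diagnosis: integration by parts — the integrand splits as 2 k^{2} + 2 k + 1 times \cos{\left(3 k \right)} — repeatedly differentiating the polynomial part kills it, which is the parts ladder.


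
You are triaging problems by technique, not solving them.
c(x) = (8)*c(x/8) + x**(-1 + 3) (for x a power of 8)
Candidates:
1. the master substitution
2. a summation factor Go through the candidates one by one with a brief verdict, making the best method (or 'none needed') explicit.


Method: the master substitution — the argument shrinks by the factor 8, so measure the index on a logarithmic scale and the recursion becomes a shift.
- the master substitution: a fit — the right tool for this form.
- a summation factor — a divided-index call is outside the fixed-shift first-order family a summation factor normalizes.


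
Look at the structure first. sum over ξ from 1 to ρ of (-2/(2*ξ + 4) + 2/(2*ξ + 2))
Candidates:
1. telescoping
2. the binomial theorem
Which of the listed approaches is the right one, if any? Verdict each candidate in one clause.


Best approach: telescoping — the piece each term subtracts is 2/(2*ξ + 2) advanced by one index, and it reappears with a plus sign leading the following term — the sum collapses to its boundary terms.
- telescoping: applicable, and directly so.
- the binomial theorem: the terms do not reassemble into a binomial power.


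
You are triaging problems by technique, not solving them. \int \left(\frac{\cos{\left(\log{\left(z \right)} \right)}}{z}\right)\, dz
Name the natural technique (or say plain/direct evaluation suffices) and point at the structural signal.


Verdict: u-substitution — read it as f(\log{\left(z \right)}) times a constant multiple of d(\log{\left(z \right)}): one substitution, u = \log{\left(z \right)}, finishes it.


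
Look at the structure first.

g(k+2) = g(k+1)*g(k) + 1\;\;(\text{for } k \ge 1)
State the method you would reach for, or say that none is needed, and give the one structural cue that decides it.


Method: no special technique — the recurrence is nonlinear in the sequence terms; no linear-recurrence method fits it as written — one iterates or studies it directly.


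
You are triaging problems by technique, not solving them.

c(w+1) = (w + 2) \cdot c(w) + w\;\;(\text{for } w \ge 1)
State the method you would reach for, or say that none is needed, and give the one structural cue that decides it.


Best approach: a summation factor — with the index-dependent coefficient w + 2, dividing by the cumulative product turns the left side into a pure difference.


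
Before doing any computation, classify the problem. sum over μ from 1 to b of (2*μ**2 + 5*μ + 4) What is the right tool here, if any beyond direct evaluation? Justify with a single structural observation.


Verdict: no special technique — no cancellation, no constant ratio, no binomial weights — just polynomial terms summed directly.


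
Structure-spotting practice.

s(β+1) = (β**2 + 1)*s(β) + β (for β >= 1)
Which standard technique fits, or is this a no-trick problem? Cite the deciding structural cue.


Verdict: a summation factor — one step of memory with a weight β**2 + 1 that changes as the index grows — the summation-factor construction is built for this.


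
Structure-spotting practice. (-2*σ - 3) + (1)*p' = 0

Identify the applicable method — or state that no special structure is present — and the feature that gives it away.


Diagnosis: no special technique — solved for the derivative, p never appears on the right — this is a direct integration in σ, not a differential-equations problem at heart.


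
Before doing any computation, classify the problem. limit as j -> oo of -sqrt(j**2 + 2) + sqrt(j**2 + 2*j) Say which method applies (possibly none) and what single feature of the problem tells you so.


Method: conjugate multiplication — turning the difference into a conjugate-rationalized ratio makes the limit readable.


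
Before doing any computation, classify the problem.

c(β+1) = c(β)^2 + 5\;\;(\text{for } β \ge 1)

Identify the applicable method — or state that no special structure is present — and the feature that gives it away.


Method: no special technique — the map from one term to the next is curved, not linear, so linear closed-form machinery does not attach.


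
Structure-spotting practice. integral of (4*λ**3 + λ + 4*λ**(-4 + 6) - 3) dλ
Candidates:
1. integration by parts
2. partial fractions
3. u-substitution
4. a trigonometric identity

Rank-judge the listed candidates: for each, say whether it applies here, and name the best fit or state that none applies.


Verdict: no special technique — nothing composite, nothing rational, nothing trigonometric — each constant-multiple power of λ integrates by the power rule alone.
- integration by parts — parts would only shuffle a directly integrable integrand.
- partial fractions — the expression is not a ratio of polynomials that decomposes further.
- u-substitution — any workable substitution here is cosmetic — the integrand is already in directly integrable form.
- a trigonometric identity — there is no trigonometric structure at all — the integrand carries no sine or cosine to rewrite.


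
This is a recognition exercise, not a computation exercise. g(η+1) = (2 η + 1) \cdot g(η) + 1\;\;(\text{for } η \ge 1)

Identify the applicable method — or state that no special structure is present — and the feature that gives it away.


Method: a summation factor — one step of memory with a weight 2 η + 1 that changes as the index grows — the summation-factor construction is built for this.


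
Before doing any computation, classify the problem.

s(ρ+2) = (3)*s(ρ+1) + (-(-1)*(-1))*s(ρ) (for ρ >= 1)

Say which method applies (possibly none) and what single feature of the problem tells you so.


Best approach: the characteristic-root method — no index-dependence in the weights and nothing inhomogeneous: classic characteristic-equation setup.


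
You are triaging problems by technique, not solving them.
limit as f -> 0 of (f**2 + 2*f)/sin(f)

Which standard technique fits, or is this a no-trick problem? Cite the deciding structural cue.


Technique: l'Hôpital's rule (0/0) — substituting 0 gives 0 over 0; differentiate top and bottom once and re-evaluate. Known elementary limits would finish this too — the rule just bypasses the case analysis.


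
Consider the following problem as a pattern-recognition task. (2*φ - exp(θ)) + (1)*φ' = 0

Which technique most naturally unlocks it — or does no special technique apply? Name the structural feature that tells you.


Verdict: a linear integrating factor — linear in the unknown with genuine forcing: multiply through by the exponential of the integrated coefficient and the left side closes into one derivative.


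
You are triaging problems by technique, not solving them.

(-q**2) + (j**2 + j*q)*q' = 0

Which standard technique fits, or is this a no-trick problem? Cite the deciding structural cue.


Verdict: the homogeneous substitution — the slope's numerator and denominator share total degree; set v = q/j and the equation drops to separable form. Suitably rearranged — at times with the variables' roles exchanged — this doubles as a Bernoulli equation; the homogeneous reading needs no such setup.


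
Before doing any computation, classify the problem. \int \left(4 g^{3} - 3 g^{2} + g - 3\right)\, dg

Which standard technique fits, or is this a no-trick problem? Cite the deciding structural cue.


Diagnosis: no special technique — the integrand is a sum of constant multiples of powers of g — integrate term by term.


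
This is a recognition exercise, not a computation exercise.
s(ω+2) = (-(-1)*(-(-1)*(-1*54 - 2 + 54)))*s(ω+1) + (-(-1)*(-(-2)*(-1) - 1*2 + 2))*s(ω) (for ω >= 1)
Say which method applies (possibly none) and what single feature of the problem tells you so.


Method: the characteristic-root method — no index-dependence in the weights and nothing inhomogeneous: classic characteristic-equation setup.


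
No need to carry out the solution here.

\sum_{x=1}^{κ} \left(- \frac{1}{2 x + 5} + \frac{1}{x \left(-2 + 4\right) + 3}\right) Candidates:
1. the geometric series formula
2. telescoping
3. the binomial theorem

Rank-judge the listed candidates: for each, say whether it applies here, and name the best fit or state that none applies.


Method: telescoping — the piece each term subtracts is \frac{1}{x \left(-2 + 4\right) + 3} advanced by one index, and it reappears with a plus sign leading the following term — the sum collapses to its boundary terms.
- the geometric series formula — consecutive terms are not related by a fixed multiplier.
- telescoping: yes, a natural case for it.
- the binomial theorem: the terms do not reassemble into a binomial power.


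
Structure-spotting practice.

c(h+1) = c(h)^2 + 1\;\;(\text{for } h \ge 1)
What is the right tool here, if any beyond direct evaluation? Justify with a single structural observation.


Verdict: no special technique — the map from one term to the next is curved, not linear, so linear closed-form machinery does not attach.


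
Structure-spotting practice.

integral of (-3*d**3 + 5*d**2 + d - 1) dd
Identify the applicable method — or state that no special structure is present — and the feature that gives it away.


Best approach: no special technique — a term-by-term power-rule job in d; no substitution or rearrangement earns its keep here.


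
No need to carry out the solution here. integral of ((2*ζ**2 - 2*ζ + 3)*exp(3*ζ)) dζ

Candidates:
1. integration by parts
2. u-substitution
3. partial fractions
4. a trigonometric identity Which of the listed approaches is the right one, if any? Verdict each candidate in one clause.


Best approach: integration by parts — a polynomial 2*ζ**2 - 2*ζ + 3 against the kernel exp(3*ζ) is the signature bounded-ladder case for integration by parts.
- integration by parts — applies; the problem has the shape this method handles.
- u-substitution: no subexpression of the integrand serves as a whole-integral substitution inner — individual terms may offer their own, but none carries its derivative as a factor of the full integrand; a working change of variable would have to be constructed from outside the expression.
- partial fractions: the expression is not a ratio of polynomials that decomposes further.
- a trigonometric identity: there is no trigonometric structure at all — the integrand carries no sine or cosine to rewrite.


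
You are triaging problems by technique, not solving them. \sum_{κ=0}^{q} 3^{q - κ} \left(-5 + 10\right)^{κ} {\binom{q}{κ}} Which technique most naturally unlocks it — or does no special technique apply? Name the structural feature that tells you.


Best approach: the binomial theorem — the summand is term κ of a binomial expansion in (-5 + 10) and 3; the whole sum is a single power.


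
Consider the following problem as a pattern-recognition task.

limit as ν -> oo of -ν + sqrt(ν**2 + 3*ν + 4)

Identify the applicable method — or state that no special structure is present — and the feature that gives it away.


Best approach: conjugate multiplication — this difference gives up after one conjugate multiplication — the radical structure cancels against its conjugate.


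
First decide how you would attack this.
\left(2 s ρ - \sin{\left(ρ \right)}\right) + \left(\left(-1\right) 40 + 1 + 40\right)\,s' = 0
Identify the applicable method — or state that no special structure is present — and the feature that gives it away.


Best approach: a linear integrating factor — the unknown enters only to the first power against a nonzero forcing term — the integrating-factor template applies directly.


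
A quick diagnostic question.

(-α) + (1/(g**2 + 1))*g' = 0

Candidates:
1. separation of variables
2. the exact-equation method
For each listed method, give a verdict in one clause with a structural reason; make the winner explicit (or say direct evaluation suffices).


Verdict: separation of variables — a product of single-variable factors, α and g**2 + 1 — the textbook separable form.
- separation of variables — a fit — the right tool for this form.
- the exact-equation method — with no real cross-dependence between the variables, the exact-equation machinery is a detour rather than the natural reading.


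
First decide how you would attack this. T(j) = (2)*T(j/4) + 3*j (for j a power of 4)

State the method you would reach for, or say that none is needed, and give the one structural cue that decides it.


Best approach: the master substitution — the argument shrinks by the factor 4, so measure the index on a logarithmic scale and the recursion becomes a shift.


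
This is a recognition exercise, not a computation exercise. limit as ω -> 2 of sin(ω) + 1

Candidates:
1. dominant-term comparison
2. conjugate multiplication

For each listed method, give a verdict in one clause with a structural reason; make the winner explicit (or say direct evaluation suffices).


Diagnosis: no special technique — no denominator vanishes and nothing blows up at 2: direct substitution is the whole computation.
- dominant-term comparison: no dominant-degree comparison decides it.
- conjugate multiplication — no difference of divergent radicals appears, so rationalizing has nothing to cancel.


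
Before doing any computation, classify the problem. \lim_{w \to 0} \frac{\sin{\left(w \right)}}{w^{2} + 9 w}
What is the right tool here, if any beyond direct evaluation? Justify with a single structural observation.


Method: l'Hôpital's rule (0/0) — plug in 0: top and bottom both hit zero, so differentiate each and retry. Known elementary limits would finish this too — the rule just bypasses the case analysis.


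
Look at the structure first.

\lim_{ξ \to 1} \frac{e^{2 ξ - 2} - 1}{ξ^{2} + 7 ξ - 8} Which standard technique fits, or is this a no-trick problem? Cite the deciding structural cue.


Diagnosis: l'Hôpital's rule (0/0) — the 0/0 form at 1 is the signature situation for l'Hôpital's rule. Known elementary limits would finish this too — the rule just bypasses the case analysis.


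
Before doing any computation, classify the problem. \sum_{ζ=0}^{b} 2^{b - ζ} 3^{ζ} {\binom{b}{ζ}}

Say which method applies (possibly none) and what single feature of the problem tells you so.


Verdict: the binomial theorem — the summand is term ζ of a binomial expansion in 3 and 2; the whole sum is a single power.


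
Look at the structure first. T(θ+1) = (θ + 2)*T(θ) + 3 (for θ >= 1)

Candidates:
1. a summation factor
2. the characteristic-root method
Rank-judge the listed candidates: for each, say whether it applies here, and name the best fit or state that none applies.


Best approach: a summation factor — one-term recursion with variable weight θ + 2 is solved by product normalization, not by root-finding.
- a summation factor — yes, a natural case for it.
- the characteristic-root method: an index-dependent weight blocks the pure exponential ansatz.


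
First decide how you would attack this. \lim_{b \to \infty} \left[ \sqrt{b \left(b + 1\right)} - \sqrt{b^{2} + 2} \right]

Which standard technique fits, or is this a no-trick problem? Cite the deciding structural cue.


Best approach: conjugate multiplication — both pieces blow up but their difference is finite; the conjugate trick rationalizes \sqrt{b \left(b + 1\right)} - \sqrt{b^{2} + 2}.


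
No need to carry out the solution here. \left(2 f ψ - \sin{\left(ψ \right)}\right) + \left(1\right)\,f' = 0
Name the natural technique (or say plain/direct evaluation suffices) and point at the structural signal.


Best approach: a linear integrating factor — the unknown enters only to the first power against a nonzero forcing term — the integrating-factor template applies directly.


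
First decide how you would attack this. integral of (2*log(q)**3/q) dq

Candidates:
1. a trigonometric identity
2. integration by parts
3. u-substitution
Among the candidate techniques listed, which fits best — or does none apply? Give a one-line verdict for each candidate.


Diagnosis: u-substitution — read it as f(log(q)) times a constant multiple of d(log(q)): one substitution, u = log(q), finishes it.
- a trigonometric identity — there is no trigonometric structure at all — the integrand carries no sine or cosine to rewrite.
- integration by parts — there is no nonconstant-polynomial-times-kernel split with an exp, sine, cosine (degree-1 argument), or logarithm partner.
- u-substitution — a fit — the right tool for this form.


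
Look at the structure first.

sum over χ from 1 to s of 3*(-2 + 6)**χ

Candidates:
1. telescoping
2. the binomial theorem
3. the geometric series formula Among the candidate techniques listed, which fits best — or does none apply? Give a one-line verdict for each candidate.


Technique: the geometric series formula — consecutive terms stand in a fixed index-free ratio — the geometric sum formula closes it.
- telescoping: the summand is not presented as a shifted difference — a telescoping rewrite may exist, but the displayed structure does not offer one.
- the binomial theorem: the terms lack the binomial-coefficient-weighted complementary-power pattern of an expansion.
- the geometric series formula — applicable, and directly so.


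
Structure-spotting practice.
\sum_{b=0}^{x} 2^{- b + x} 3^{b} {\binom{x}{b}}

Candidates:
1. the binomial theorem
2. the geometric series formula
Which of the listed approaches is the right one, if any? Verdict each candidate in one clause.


Verdict: the binomial theorem — the summand is term b of a binomial expansion in 3 and 2; the whole sum is a single power.
- the binomial theorem: yes — fits the structure here.
- the geometric series formula: consecutive terms are not related by a fixed multiplier.


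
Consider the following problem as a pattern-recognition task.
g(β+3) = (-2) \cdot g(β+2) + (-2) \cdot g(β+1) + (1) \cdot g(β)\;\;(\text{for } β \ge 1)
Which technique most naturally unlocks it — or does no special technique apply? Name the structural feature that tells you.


Method: the characteristic-root method — every coefficient is a fixed number and the forcing is zero — substitute r^β and read off the root equation.


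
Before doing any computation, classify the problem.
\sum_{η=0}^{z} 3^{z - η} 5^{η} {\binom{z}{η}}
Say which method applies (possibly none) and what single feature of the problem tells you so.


Best approach: the binomial theorem — the summand is term η of a binomial expansion in 5 and 3; the whole sum is a single power.


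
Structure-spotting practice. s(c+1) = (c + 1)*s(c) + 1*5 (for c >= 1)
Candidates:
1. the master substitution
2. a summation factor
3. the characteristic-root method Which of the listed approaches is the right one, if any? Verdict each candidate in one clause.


Technique: a summation factor — because the multiplier c + 1 is index-dependent, divide through by its running product and sum the resulting differences.
- the master substitution — there is no divide-the-index recursive argument.
- a summation factor — applicable, and directly so.
- the characteristic-root method — an index-dependent weight blocks the pure exponential ansatz.


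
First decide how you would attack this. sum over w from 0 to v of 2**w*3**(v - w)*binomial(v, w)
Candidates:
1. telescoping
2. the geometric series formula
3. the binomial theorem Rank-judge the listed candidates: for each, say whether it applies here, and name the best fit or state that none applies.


Best approach: the binomial theorem — the summand is term w of a binomial expansion in 2 and 3; the whole sum is a single power.
- telescoping — neither a shifted-difference shape nor integer-spaced poles are present.
- the geometric series formula — dividing successive terms gives an index-dependent quantity, not a constant.
- the binomial theorem: yes — fits the structure here.


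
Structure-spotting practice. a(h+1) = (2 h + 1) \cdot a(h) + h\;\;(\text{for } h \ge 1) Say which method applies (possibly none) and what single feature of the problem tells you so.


Diagnosis: a summation factor — normalize by the running product of 2 h + 1: the left side becomes a difference, and differences sum.


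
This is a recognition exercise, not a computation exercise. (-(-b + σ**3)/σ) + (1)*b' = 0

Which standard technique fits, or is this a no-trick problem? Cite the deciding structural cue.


Verdict: a linear integrating factor — linear in the unknown with genuine forcing: multiply through by the exponential of the integrated coefficient and the left side closes into one derivative.


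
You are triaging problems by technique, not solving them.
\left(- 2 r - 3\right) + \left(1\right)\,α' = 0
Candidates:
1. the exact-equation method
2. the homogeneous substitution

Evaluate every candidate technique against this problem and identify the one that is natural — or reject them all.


Best approach: no special technique — with α absent the equation is not coupled at all: direct integration in r.
- the exact-equation method: no dependence on the unknown anywhere: exactness is a label without content here.
- the homogeneous substitution — the slope does not depend on the ratio of the variables alone.


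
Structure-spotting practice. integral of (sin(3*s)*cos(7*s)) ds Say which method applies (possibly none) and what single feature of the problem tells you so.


Best approach: a trigonometric identity — the identity turns sin(3*s)*cos(7*s) into two lone cosines/sines, each trivially integrable.


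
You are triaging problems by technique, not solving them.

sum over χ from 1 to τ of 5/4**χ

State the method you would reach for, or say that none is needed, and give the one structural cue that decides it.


Verdict: the geometric series formula — consecutive terms stand in a fixed index-free ratio — the geometric sum formula closes it.


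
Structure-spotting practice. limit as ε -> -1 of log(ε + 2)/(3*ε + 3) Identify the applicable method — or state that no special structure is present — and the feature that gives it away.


Verdict: l'Hôpital's rule (0/0) — plug in -1: top and bottom both hit zero, so differentiate each and retry. Expanding numerator and denominator to first order gives the same value — the rule automates exactly that.


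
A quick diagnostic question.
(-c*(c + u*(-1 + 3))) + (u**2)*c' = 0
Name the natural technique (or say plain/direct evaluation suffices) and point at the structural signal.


Method: the homogeneous substitution — the slope is degree-zero homogeneous: the ratio substitution v = c/u collapses it. A Bernoulli substitution is a fair alternative on this equation directly; the homogeneous reading takes it as given.


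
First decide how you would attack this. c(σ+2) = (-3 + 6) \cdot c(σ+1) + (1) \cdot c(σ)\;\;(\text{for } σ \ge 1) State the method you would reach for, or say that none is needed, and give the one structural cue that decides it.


Technique: the characteristic-root method — this is the constant-coefficient homogeneous case — the whole solution in σ reduces to a polynomial's roots.


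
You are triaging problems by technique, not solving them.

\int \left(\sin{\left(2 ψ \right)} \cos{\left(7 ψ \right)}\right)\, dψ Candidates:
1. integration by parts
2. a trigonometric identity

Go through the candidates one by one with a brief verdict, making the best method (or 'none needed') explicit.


Verdict: a trigonometric identity — the identity turns \sin{\left(2 ψ \right)} \cos{\left(7 ψ \right)} into two lone cosines/sines, each trivially integrable.
- integration by parts — not the natural route: no polynomial-kernel product appears — a recursive parts reduction of the trigonometric product exists, but the identity rewrite is direct.
- a trigonometric identity — applicable, and directly so.


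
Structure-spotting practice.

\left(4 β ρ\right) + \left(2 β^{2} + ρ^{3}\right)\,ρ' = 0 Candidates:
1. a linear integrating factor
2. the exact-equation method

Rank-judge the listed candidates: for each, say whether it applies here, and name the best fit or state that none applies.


Best approach: the exact-equation method — checking ∂/∂ρ of 4 β ρ against ∂/∂β of 2 β^{2} + ρ^{3}: they match — the equation is exact as it stands.
- a linear integrating factor — a nonlinear term in the unknown puts this outside the integrating-factor template.
- the exact-equation method: applies; the problem has the shape this method handles.


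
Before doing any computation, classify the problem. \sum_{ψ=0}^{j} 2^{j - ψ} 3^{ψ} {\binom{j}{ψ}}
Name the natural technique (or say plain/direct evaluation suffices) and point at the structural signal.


Verdict: the binomial theorem — the binomial coefficients weight matched powers of 3 and 2, which is exactly the expansion of a binomial power.


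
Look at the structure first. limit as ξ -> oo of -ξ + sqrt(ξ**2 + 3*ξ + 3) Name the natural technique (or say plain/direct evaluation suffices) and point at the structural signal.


Diagnosis: conjugate multiplication — sqrt(ξ**2 + 3*ξ + 3) and ξ both blow up, but their difference is tame once the conjugate rationalizes it.


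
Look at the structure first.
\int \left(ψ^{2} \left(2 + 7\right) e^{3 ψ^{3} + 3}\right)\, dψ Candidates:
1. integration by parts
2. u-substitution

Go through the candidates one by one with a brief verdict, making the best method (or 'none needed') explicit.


Diagnosis: u-substitution — collected, the integrand has one factor that is, up to a constant, the derivative of an inner expression the rest depends on — substitute for that inner expression.
- integration by parts: a polynomial factor is present, but its partner is not an exp, sine, or cosine of a degree-1 argument, nor a logarithm.
- u-substitution — applicable, and directly so.


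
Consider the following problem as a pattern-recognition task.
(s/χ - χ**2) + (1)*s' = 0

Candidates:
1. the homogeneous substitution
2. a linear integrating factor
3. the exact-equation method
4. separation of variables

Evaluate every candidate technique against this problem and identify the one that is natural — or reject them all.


Best approach: a linear integrating factor — linear in the unknown with genuine forcing: multiply through by the exponential of the integrated coefficient and the left side closes into one derivative.
- the homogeneous substitution — solved for the derivative, the right side changes under joint scaling of the two variables.
- a linear integrating factor — applicable, and directly so.
- the exact-equation method: the mixed partial derivatives differ, so the left side is not a total differential.
- separation of variables: no algebra isolates the independent variable on one side and the unknown on the other.


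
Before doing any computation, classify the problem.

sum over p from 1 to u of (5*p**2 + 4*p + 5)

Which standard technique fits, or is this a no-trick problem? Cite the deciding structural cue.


Best approach: no special technique — recognize the absence of structure: constant-multiple powers of p summed plainly, no special method required.


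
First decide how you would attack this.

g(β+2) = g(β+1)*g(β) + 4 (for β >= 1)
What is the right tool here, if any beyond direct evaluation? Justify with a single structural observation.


Method: no special technique — the unknown sequence enters the update nonlinearly, so no linear method fits the recurrence as written — direct iteration remains.


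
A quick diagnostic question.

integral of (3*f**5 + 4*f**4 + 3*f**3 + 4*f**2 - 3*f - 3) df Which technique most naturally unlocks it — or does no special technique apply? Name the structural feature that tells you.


Diagnosis: no special technique — a term-by-term power-rule job in f; no substitution or rearrangement earns its keep here.
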